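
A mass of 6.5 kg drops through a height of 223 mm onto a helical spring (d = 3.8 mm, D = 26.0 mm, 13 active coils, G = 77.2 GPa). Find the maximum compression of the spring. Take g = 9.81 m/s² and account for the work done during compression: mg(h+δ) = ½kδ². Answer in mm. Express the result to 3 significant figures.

k = Gd⁴/(8D³N_a) = (77.2×10³)(3.8⁴)/(8·26.0³·13) = 8.8064 N/mm
W = mg = 6.5 × 9.81 = 63.765 N
½kδ² − Wδ − Wh = 0 → δ = (W + √(W² + 2kWh))/k
δ = (63.765 + √(4066 + 250447))/8.8064 = (63.765 + 504.49)/8.8064 = 64.528 mm

64.5 mm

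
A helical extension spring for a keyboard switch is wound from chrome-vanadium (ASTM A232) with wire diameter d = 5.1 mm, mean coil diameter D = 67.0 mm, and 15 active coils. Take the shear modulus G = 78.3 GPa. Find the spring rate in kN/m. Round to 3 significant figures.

1.47 kN/m

k = Gd⁴/(8D³N_a) = (78.3×10³ × 5.1⁴) / (8 × 67.0³ × 15)
  = 5.29715e+07 / 3.60916e+07 = 1.4677 N/mm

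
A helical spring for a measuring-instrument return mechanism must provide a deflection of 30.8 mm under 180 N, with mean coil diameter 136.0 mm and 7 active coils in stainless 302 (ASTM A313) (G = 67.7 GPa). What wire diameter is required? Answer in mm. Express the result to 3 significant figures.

Required rate k = F/δ = 180/30.8 = 5.8442 N/mm
d = (8D³N_a·k / G)^(1/4) = (8·136.0³·7·5.8442 / (67.7×10³))^0.25
  = (12160)^0.25 = 10.5011 mm

10.5 mm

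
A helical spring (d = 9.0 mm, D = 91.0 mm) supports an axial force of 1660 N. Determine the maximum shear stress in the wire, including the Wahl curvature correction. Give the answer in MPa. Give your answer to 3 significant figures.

Spring index C = D/d = 91.0/9.0 = 10.1111
K_W = (4C−1)/(4C−4) + 0.615/C = 39.444/36.444 + 0.0608 = 1.1431
τ₀ = 8FD/(πd³) = 8·1660·91.0/(π·9.0³) = 1.20848e+06/2290.2 = 527.67 MPa
τ_max = K·τ₀ = 1.1431 × 527.67 = 603.2 MPa

603 MPa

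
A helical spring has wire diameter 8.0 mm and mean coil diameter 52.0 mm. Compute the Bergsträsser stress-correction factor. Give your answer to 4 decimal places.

C = D/d = 52.0/8.0 = 6.5000
K_B = (4C+2)/(4C−3) = 28.000/23.000 = 1.2174

1.2174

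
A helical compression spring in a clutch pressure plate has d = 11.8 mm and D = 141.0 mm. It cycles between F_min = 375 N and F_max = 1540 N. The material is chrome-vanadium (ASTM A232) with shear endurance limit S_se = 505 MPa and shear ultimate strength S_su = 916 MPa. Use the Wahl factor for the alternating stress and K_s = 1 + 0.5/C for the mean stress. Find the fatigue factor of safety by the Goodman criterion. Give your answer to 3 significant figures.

1.92

C = D/d = 141.0/11.8 = 11.9492; K_W = (4C−1)/(4C−4)+0.615/C = 1.1200; K_s = 1+0.5/C = 1.0418
F_a = (F_max−F_min)/2 = 582.5 N; F_m = (F_max+F_min)/2 = 957.5 N
τ_a = K_W·8F_aD/(πd³) = 1.1200 × 127.29 = 142.57 MPa
τ_m = K_s·8F_mD/(πd³) = 1.0418 × 209.24 = 218 MPa
Goodman: 1/n_f = τ_a/S_se + τ_m/S_su = 142.57/505 + 218/916 = 0.28231 + 0.23799 = 0.5203
n_f = 1/0.5203 = 1.922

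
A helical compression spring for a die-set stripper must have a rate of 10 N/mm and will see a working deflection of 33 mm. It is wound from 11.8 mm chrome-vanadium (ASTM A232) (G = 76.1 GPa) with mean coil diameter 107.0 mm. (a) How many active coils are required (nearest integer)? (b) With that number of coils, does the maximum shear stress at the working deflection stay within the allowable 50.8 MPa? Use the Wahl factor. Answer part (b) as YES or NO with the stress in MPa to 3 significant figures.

N_a = Gd⁴/(8D³k) = (76.1×10³)(11.8⁴)/(8·107.0³·10) = 15.05 → N_a = 15
Actual rate k = Gd⁴/(8D³·15) = 10.036 N/mm
Working load F = kδ = 10.036·33 = 331.2 N
C = 107.0/11.8 = 9.0678; K_W = (4C−1)/(4C−4)+0.615/C = 1.1608
τ_max = K_W·8FD/(πd³) = 1.1608·54.925 = 63.756 MPa
τ_max > 50.8 MPa → exceeds allowable

(a) 15 coils; (b) NO, τ_max = 63.8 MPa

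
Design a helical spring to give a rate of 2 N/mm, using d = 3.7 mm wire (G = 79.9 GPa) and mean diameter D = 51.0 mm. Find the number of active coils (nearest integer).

N_a = Gd⁴/(8D³k) = (79.9×10³ × 3.7⁴)/(8 × 51.0³ × 2)
    = 1.49745e+07 / 2.12242e+06 = 7.055 → 7 coils

7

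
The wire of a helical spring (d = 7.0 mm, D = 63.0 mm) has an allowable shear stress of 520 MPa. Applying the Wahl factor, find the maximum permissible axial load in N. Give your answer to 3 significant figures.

C = D/d = 63.0/7.0 = 9.0000
K_W = (4C−1)/(4C−4) + 0.615/C = 35.000/32.000 + 0.0683 = 1.1621
τ_max = K·8FD/(πd³) → F_max = τ_allow·πd³/(8DK)
F_max = 520·π·7.0³/(8·63.0·1.1621) = 5.6033e+05/585.69 = 956.71 N

957 N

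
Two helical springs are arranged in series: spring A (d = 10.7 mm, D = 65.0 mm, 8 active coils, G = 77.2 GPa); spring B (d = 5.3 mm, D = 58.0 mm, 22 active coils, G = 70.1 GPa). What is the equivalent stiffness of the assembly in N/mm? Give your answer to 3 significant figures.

k_A = Gd⁴/(8D³N_a) = (77.2×10³)(10.7⁴)/(8·65.0³·8) = 57.575 N/mm
k_B = Gd⁴/(8D³N_a) = (70.1×10³)(5.3⁴)/(8·58.0³·22) = 1.6107 N/mm
Series: 1/k_eq = 1/57.575 + 1/1.6107 = 0.6382; k_eq = 1.5669 N/mm

1.57 N/mm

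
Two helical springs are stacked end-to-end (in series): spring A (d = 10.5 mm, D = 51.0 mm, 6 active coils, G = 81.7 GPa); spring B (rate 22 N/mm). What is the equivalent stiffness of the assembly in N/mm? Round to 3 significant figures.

k_A = Gd⁴/(8D³N_a) = (81.7×10³)(10.5⁴)/(8·51.0³·6) = 155.97 N/mm
Series: 1/k_eq = 1/155.97 + 1/22 = 0.051866; k_eq = 19.28 N/mm

19.3 N/mm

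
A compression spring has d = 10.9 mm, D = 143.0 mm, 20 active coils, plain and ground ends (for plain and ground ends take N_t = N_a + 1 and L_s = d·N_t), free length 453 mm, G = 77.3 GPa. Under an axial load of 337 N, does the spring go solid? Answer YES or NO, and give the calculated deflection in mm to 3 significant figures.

k = Gd⁴/(8D³N_a) = (77.3×10³)(10.9⁴)/(8·143.0³·20) = 2.3322 N/mm
N_t = 21; L_s = 10.9·21 = 228.9 mm; δ_solid = L₀ − L_s = 453 − 228.9 = 224.1 mm
δ = F/k = 337/2.3322 = 144.5 mm
δ < δ_solid → spring does not go solid

NO, δ = 145 mm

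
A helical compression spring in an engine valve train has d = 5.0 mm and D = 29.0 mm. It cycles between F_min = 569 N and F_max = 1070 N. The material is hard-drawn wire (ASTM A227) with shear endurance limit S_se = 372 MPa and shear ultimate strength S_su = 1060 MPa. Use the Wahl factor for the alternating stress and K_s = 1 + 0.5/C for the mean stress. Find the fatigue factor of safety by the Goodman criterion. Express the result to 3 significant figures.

1.00

C = D/d = 29.0/5.0 = 5.8000; K_W = (4C−1)/(4C−4)+0.615/C = 1.2623; K_s = 1+0.5/C = 1.0862
F_a = (F_max−F_min)/2 = 250.5 N; F_m = (F_max+F_min)/2 = 819.5 N
τ_a = K_W·8F_aD/(πd³) = 1.2623 × 147.99 = 186.81 MPa
τ_m = K_s·8F_mD/(πd³) = 1.0862 × 484.15 = 525.88 MPa
Goodman: 1/n_f = τ_a/S_se + τ_m/S_su = 186.81/372 + 525.88/1060 = 0.50217 + 0.49612 = 0.99829
n_f = 1/0.99829 = 1.002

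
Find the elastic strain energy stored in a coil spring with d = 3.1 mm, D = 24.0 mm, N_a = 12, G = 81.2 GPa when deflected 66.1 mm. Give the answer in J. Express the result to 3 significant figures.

12.3 J

k = Gd⁴/(8D³N_a) = (81.2×10³)(3.1⁴)/(8·24.0³·12) = 5.6506 N/mm
U = ½kδ² = 0.5 × 5.6506 × 66.1² = 12344 N·mm = 12.344 J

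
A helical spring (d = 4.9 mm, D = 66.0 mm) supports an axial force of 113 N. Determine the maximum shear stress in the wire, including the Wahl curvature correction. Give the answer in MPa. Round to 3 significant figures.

Spring index C = D/d = 66.0/4.9 = 13.4694
K_W = (4C−1)/(4C−4) + 0.615/C = 52.878/49.878 + 0.0457 = 1.1058
τ₀ = 8FD/(πd³) = 8·113·66.0/(π·4.9³) = 59664/369.61 = 161.43 MPa
τ_max = K·τ₀ = 1.1058 × 161.43 = 178.51 MPa

179 MPa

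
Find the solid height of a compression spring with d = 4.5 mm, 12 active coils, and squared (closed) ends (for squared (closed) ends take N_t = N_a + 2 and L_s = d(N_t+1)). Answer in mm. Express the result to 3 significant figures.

67.5 mm

squared (closed) ends: N_t = N_a + 2 = 12 + 2 = 14
L_s = d·(N_t+1) = 4.5 × 15 = 67.5 mm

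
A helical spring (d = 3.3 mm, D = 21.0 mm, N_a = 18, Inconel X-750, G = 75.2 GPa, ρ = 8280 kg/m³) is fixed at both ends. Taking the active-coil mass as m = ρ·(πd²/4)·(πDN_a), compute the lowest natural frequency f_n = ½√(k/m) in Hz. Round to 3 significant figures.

141 Hz

k = Gd⁴/(8D³N_a) = (75.2×10³)(3.3⁴)/(8·21.0³·18) = 6.6873 N/mm = 6687.3 N/m
Wire length L = πDN_a = π·21.0·18 = 1187.5 mm
m = ρ·(πd²/4)·L = 8280 × 8.553×10⁻⁶ m² × 1.1875 m = 0.084099 kg
f_n = ½√(k/m) = 0.5·√(6687.3/0.084099) = 0.5·√(79518) = 140.99 Hz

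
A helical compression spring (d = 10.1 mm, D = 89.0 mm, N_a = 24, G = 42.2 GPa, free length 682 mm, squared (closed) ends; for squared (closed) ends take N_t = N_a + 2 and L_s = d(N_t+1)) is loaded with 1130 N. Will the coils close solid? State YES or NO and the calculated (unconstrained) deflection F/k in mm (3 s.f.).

k = Gd⁴/(8D³N_a) = (42.2×10³)(10.1⁴)/(8·89.0³·24) = 3.2443 N/mm
N_t = 26; L_s = 10.1·27 = 272.7 mm; δ_solid = L₀ − L_s = 682 − 272.7 = 409.3 mm
δ = F/k = 1130/3.2443 = 348.3 mm
δ < δ_solid → spring does not go solid

NO, δ = 348 mm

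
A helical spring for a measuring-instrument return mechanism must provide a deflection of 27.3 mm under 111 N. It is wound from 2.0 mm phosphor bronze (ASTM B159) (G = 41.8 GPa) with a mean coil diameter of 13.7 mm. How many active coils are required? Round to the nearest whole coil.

8

Required rate k = F/δ = 111/27.3 = 4.0659 N/mm
N_a = Gd⁴/(8D³k) = (41.8×10³ × 2.0⁴)/(8 × 13.7³ × 4.0659)
    = 668800 / 83639.6 = 7.996 → 8 coils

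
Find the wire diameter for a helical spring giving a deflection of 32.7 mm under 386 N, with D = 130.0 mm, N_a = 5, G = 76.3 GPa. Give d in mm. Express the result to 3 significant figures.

Required rate k = F/δ = 386/32.7 = 11.804 N/mm
d = (8D³N_a·k / G)^(1/4) = (8·130.0³·5·11.804 / (76.3×10³))^0.25
  = (13596)^0.25 = 10.7982 mm

10.8 mm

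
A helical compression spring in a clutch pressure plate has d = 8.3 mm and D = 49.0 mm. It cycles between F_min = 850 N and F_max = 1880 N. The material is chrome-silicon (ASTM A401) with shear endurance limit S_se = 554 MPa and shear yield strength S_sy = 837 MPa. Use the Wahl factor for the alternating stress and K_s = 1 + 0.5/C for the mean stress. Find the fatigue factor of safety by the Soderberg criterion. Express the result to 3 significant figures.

1.56

C = D/d = 49.0/8.3 = 5.9036; K_W = (4C−1)/(4C−4)+0.615/C = 1.2571; K_s = 1+0.5/C = 1.0847
F_a = (F_max−F_min)/2 = 515 N; F_m = (F_max+F_min)/2 = 1365 N
τ_a = K_W·8F_aD/(πd³) = 1.2571 × 112.39 = 141.28 MPa
τ_m = K_s·8F_mD/(πd³) = 1.0847 × 297.88 = 323.1 MPa
Soderberg: 1/n_f = τ_a/S_se + τ_m/S_sy = 141.28/554 + 323.1/837 = 0.25502 + 0.38603 = 0.64105
n_f = 1/0.64105 = 1.56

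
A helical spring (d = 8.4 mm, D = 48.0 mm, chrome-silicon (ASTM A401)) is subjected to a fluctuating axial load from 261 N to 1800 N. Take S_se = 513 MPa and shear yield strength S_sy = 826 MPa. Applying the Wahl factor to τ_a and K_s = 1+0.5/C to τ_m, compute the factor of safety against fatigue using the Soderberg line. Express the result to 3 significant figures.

C = D/d = 48.0/8.4 = 5.7143; K_W = (4C−1)/(4C−4)+0.615/C = 1.2667; K_s = 1+0.5/C = 1.0875
F_a = (F_max−F_min)/2 = 769.5 N; F_m = (F_max+F_min)/2 = 1030.5 N
τ_a = K_W·8F_aD/(πd³) = 1.2667 × 158.69 = 201.02 MPa
τ_m = K_s·8F_mD/(πd³) = 1.0875 × 212.52 = 231.11 MPa
Soderberg: 1/n_f = τ_a/S_se + τ_m/S_sy = 201.02/513 + 231.11/826 = 0.39184 + 0.27980 = 0.67164
n_f = 1/0.67164 = 1.489

1.49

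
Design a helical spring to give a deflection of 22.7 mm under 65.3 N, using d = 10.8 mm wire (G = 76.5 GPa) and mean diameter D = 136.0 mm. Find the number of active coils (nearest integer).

18

Required rate k = F/δ = 65.3/22.7 = 2.8767 N/mm
N_a = Gd⁴/(8D³k) = (76.5×10³ × 10.8⁴)/(8 × 136.0³ × 2.8767)
    = 1.04077e+09 / 5.78887e+07 = 17.98 → 18 coils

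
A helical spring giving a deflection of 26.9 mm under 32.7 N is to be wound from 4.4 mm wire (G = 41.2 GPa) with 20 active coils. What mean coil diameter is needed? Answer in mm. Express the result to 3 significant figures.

Required rate k = F/δ = 32.7/26.9 = 1.2156 N/mm
D = (Gd⁴/(8N_a·k))^(1/3) = (41.2×10³·4.4⁴/(8·20·1.2156))^(1/3)
  = (79394.9)^(1/3) = 42.9798 mm

43.0 mm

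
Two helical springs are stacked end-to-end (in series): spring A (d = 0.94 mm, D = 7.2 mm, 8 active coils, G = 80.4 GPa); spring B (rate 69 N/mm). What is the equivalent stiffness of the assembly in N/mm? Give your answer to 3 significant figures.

2.53 N/mm

k_A = Gd⁴/(8D³N_a) = (80.4×10³)(0.94⁴)/(8·7.2³·8) = 2.6278 N/mm
Series: 1/k_eq = 1/2.6278 + 1/69 = 0.39504; k_eq = 2.5314 N/mm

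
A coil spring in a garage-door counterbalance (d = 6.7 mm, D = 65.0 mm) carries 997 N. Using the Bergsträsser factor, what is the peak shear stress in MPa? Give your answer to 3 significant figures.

Spring index C = D/d = 65.0/6.7 = 9.7015
K_B = (4C+2)/(4C−3) = 40.806/35.806 = 1.1396
τ₀ = 8FD/(πd³) = 8·997·65.0/(π·6.7³) = 518440/944.87 = 548.69 MPa
τ_max = K·τ₀ = 1.1396 × 548.69 = 625.31 MPa

625 MPa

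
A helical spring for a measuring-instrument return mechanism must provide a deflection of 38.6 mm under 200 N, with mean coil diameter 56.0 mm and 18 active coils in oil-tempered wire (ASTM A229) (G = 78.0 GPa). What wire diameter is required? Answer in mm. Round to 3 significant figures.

Required rate k = F/δ = 200/38.6 = 5.1813 N/mm
d = (8D³N_a·k / G)^(1/4) = (8·56.0³·18·5.1813 / (78.0×10³))^0.25
  = (1679.9)^0.25 = 6.4020 mm

6.40 mm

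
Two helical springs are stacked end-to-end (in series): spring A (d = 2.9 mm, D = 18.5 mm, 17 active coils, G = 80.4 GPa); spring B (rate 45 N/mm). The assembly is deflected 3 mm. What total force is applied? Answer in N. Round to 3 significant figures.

17.3 N

k_A = Gd⁴/(8D³N_a) = (80.4×10³)(2.9⁴)/(8·18.5³·17) = 6.6038 N/mm
Series: 1/k_eq = 1/6.6038 + 1/45 = 0.17365; k_eq = 5.7587 N/mm
F = k_eq·δ = 5.7587·3 = 17.276 N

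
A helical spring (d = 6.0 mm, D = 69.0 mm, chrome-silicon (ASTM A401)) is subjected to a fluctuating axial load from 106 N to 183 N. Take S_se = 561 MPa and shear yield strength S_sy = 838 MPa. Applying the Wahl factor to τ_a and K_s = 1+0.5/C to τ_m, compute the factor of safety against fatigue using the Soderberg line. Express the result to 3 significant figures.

C = D/d = 69.0/6.0 = 11.5000; K_W = (4C−1)/(4C−4)+0.615/C = 1.1249; K_s = 1+0.5/C = 1.0435
F_a = (F_max−F_min)/2 = 38.5 N; F_m = (F_max+F_min)/2 = 144.5 N
τ_a = K_W·8F_aD/(πd³) = 1.1249 × 31.318 = 35.23 MPa
τ_m = K_s·8F_mD/(πd³) = 1.0435 × 117.54 = 122.66 MPa
Soderberg: 1/n_f = τ_a/S_se + τ_m/S_sy = 35.23/561 + 122.66/838 = 0.06280 + 0.14637 = 0.20917
n_f = 1/0.20917 = 4.781

4.78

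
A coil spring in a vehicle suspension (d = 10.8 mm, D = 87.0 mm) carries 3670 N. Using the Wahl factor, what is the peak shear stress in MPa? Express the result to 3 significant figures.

763 MPa

Spring index C = D/d = 87.0/10.8 = 8.0556
K_W = (4C−1)/(4C−4) + 0.615/C = 31.222/28.222 + 0.0763 = 1.1826
τ₀ = 8FD/(πd³) = 8·3670·87.0/(π·10.8³) = 2.55432e+06/3957.5 = 645.44 MPa
τ_max = K·τ₀ = 1.1826 × 645.44 = 763.32 MPa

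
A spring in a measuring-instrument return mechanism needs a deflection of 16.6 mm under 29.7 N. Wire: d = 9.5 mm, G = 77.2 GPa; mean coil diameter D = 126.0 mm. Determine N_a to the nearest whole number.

22

Required rate k = F/δ = 29.7/16.6 = 1.7892 N/mm
N_a = Gd⁴/(8D³k) = (77.2×10³ × 9.5⁴)/(8 × 126.0³ × 1.7892)
    = 6.28799e+08 / 2.86319e+07 = 21.96 → 22 coils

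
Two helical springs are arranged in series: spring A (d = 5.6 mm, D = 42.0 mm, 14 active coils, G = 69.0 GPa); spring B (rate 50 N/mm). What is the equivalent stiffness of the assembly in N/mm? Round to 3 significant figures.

k_A = Gd⁴/(8D³N_a) = (69.0×10³)(5.6⁴)/(8·42.0³·14) = 8.1778 N/mm
Series: 1/k_eq = 1/8.1778 + 1/50 = 0.14228; k_eq = 7.0283 N/mm

7.03 N/mm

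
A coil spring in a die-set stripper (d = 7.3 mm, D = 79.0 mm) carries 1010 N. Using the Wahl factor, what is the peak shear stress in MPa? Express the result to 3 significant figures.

Spring index C = D/d = 79.0/7.3 = 10.8219
K_W = (4C−1)/(4C−4) + 0.615/C = 42.288/39.288 + 0.0568 = 1.1332
τ₀ = 8FD/(πd³) = 8·1010·79.0/(π·7.3³) = 638320/1222.1 = 522.3 MPa
τ_max = K·τ₀ = 1.1332 × 522.3 = 591.86 MPa

592 MPa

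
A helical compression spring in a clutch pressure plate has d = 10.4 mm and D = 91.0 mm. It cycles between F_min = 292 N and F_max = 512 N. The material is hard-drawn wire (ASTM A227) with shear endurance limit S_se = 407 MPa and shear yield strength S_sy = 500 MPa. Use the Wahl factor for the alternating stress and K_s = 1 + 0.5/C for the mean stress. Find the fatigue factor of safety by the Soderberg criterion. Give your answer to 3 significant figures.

C = D/d = 91.0/10.4 = 8.7500; K_W = (4C−1)/(4C−4)+0.615/C = 1.1671; K_s = 1+0.5/C = 1.0571
F_a = (F_max−F_min)/2 = 110 N; F_m = (F_max+F_min)/2 = 402 N
τ_a = K_W·8F_aD/(πd³) = 1.1671 × 22.661 = 26.446 MPa
τ_m = K_s·8F_mD/(πd³) = 1.0571 × 82.815 = 87.547 MPa
Soderberg: 1/n_f = τ_a/S_se + τ_m/S_sy = 26.446/407 + 87.547/500 = 0.06498 + 0.17509 = 0.24007
n_f = 1/0.24007 = 4.165

4.17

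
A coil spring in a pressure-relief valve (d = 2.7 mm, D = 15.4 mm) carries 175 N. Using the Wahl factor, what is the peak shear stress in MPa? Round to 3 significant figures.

442 MPa

Spring index C = D/d = 15.4/2.7 = 5.7037
K_W = (4C−1)/(4C−4) + 0.615/C = 21.815/18.815 + 0.1078 = 1.2673
τ₀ = 8FD/(πd³) = 8·175·15.4/(π·2.7³) = 21560/61.836 = 348.66 MPa
τ_max = K·τ₀ = 1.2673 × 348.66 = 441.85 MPa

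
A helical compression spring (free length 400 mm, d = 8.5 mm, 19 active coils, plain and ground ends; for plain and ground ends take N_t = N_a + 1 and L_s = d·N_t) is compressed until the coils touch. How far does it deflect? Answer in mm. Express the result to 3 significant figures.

230 mm

N_t = 20; L_s = 8.5·20 = 170 mm
δ_solid = L₀ − L_s = 400 − 170 = 230 mm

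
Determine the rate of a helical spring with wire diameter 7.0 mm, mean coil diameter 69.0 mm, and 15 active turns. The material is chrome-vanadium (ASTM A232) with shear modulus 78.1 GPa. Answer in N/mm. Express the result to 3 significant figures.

k = Gd⁴/(8D³N_a) = (78.1×10³ × 7.0⁴) / (8 × 69.0³ × 15)
  = 1.87518e+08 / 3.94211e+07 = 4.7568 N/mm

4.76 N/mm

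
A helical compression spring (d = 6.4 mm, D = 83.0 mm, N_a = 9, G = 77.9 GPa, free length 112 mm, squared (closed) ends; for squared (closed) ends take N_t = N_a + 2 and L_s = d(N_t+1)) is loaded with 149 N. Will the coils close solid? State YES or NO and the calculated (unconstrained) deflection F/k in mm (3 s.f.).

YES, δ = 46.9 mm

k = Gd⁴/(8D³N_a) = (77.9×10³)(6.4⁴)/(8·83.0³·9) = 3.1746 N/mm
N_t = 11; L_s = 6.4·12 = 76.8 mm; δ_solid = L₀ − L_s = 112 − 76.8 = 35.2 mm
δ = F/k = 149/3.1746 = 46.935 mm
δ ≥ δ_solid → spring goes solid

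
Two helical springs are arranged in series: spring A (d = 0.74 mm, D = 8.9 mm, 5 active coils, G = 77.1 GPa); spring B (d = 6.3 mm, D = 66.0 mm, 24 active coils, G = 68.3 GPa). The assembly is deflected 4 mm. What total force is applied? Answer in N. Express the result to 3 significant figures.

k_A = Gd⁴/(8D³N_a) = (77.1×10³)(0.74⁴)/(8·8.9³·5) = 0.81988 N/mm
k_B = Gd⁴/(8D³N_a) = (68.3×10³)(6.3⁴)/(8·66.0³·24) = 1.9492 N/mm
Series: 1/k_eq = 1/0.81988 + 1/1.9492 = 1.7327; k_eq = 0.57713 N/mm
F = k_eq·δ = 0.57713·4 = 2.3085 N

2.31 N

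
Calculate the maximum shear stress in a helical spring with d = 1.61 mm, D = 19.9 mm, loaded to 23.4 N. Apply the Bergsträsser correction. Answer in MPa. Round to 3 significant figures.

315 MPa

Spring index C = D/d = 19.9/1.61 = 12.3602
K_B = (4C+2)/(4C−3) = 51.441/46.441 = 1.1077
τ₀ = 8FD/(πd³) = 8·23.4·19.9/(π·1.61³) = 3725.28/13.111 = 284.14 MPa
τ_max = K·τ₀ = 1.1077 × 284.14 = 314.73 MPa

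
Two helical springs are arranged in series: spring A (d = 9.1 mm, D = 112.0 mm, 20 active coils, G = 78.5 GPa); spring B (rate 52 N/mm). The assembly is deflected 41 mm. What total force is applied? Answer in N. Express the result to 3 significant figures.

93.9 N

k_A = Gd⁴/(8D³N_a) = (78.5×10³)(9.1⁴)/(8·112.0³·20) = 2.3948 N/mm
Series: 1/k_eq = 1/2.3948 + 1/52 = 0.43681; k_eq = 2.2893 N/mm
F = k_eq·δ = 2.2893·41 = 93.862 N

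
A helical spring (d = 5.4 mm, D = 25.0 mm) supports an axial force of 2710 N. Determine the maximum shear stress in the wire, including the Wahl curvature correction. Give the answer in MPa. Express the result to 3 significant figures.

1470 MPa

Spring index C = D/d = 25.0/5.4 = 4.6296
K_W = (4C−1)/(4C−4) + 0.615/C = 17.519/14.519 + 0.1328 = 1.3395
τ₀ = 8FD/(πd³) = 8·2710·25.0/(π·5.4³) = 542000/494.69 = 1095.6 MPa
τ_max = K·τ₀ = 1.3395 × 1095.6 = 1467.6 MPa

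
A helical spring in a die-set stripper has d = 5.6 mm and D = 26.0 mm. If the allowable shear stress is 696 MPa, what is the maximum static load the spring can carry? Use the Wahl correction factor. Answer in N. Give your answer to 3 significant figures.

C = D/d = 26.0/5.6 = 4.6429
K_W = (4C−1)/(4C−4) + 0.615/C = 17.571/14.571 + 0.1325 = 1.3383
τ_max = K·8FD/(πd³) → F_max = τ_allow·πd³/(8DK)
F_max = 696·π·5.6³/(8·26.0·1.3383) = 3.8399e+05/278.38 = 1379.4 N

1380 N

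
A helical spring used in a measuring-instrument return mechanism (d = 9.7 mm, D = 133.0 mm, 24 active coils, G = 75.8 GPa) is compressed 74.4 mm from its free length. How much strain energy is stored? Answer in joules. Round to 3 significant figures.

k = Gd⁴/(8D³N_a) = (75.8×10³)(9.7⁴)/(8·133.0³·24) = 1.4856 N/mm
U = ½kδ² = 0.5 × 1.4856 × 74.4² = 4111.6 N·mm = 4.1116 J

4.11 J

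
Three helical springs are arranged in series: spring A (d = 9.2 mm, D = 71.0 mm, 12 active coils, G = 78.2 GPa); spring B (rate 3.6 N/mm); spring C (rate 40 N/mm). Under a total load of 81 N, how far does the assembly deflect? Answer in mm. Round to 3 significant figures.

29.5 mm

k_A = Gd⁴/(8D³N_a) = (78.2×10³)(9.2⁴)/(8·71.0³·12) = 16.305 N/mm
Series: 1/k_eq = 1/16.305 + 1/3.6 + 1/40 = 0.36411; k_eq = 2.7464 N/mm
δ = F/k_eq = 81/2.7464 = 29.493 mm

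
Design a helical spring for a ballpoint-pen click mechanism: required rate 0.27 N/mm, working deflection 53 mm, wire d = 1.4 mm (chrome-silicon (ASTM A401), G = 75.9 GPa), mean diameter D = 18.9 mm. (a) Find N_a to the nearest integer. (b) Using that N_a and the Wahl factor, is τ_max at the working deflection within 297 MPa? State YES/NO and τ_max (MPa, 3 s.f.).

N_a = Gd⁴/(8D³k) = (75.9×10³)(1.4⁴)/(8·18.9³·0.27) = 19.99 → N_a = 20
Actual rate k = Gd⁴/(8D³·20) = 0.26993 N/mm
Working load F = kδ = 0.26993·53 = 14.306 N
C = 18.9/1.4 = 13.5000; K_W = (4C−1)/(4C−4)+0.615/C = 1.1056
τ_max = K_W·8FD/(πd³) = 1.1056·250.92 = 277.41 MPa
τ_max ≤ 297 MPa → acceptable

(a) 20 coils; (b) YES, τ_max = 277 MPa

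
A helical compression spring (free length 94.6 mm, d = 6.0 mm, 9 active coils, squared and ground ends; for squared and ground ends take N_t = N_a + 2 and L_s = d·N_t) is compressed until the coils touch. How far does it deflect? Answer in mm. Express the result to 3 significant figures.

28.6 mm

N_t = 11; L_s = 6.0·11 = 66 mm
δ_solid = L₀ − L_s = 94.6 − 66 = 28.6 mm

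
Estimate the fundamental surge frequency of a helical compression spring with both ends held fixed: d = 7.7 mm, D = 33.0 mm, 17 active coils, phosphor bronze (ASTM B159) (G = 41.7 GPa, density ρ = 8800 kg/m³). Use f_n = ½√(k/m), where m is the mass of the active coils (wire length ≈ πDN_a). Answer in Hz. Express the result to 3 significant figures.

k = Gd⁴/(8D³N_a) = (41.7×10³)(7.7⁴)/(8·33.0³·17) = 29.993 N/mm = 29993 N/m
Wire length L = πDN_a = π·33.0·17 = 1762.4 mm
m = ρ·(πd²/4)·L = 8800 × 46.566×10⁻⁶ m² × 1.7624 m = 0.72222 kg
f_n = ½√(k/m) = 0.5·√(29993/0.72222) = 0.5·√(41529) = 101.89 Hz

102 Hz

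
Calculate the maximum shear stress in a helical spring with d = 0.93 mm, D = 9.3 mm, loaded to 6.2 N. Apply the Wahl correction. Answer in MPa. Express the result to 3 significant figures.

209 MPa

Spring index C = D/d = 9.3/0.93 = 10.0000
K_W = (4C−1)/(4C−4) + 0.615/C = 39.000/36.000 + 0.0615 = 1.1448
τ₀ = 8FD/(πd³) = 8·6.2·9.3/(π·0.93³) = 461.28/2.527 = 182.54 MPa
τ_max = K·τ₀ = 1.1448 × 182.54 = 208.98 MPa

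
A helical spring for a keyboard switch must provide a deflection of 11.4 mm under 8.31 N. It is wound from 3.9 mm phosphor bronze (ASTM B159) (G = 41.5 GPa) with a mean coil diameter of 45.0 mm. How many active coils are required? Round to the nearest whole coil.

Required rate k = F/δ = 8.31/11.4 = 0.72895 N/mm
N_a = Gd⁴/(8D³k) = (41.5×10³ × 3.9⁴)/(8 × 45.0³ × 0.72895)
    = 9.60078e+06 / 531403 = 18.07 → 18 coils

18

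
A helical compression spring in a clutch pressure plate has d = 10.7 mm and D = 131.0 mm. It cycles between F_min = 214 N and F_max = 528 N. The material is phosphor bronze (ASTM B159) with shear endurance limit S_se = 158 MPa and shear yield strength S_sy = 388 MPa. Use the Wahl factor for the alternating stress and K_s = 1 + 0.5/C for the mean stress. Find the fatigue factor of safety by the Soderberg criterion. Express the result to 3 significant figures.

1.74

C = D/d = 131.0/10.7 = 12.2430; K_W = (4C−1)/(4C−4)+0.615/C = 1.1169; K_s = 1+0.5/C = 1.0408
F_a = (F_max−F_min)/2 = 157 N; F_m = (F_max+F_min)/2 = 371 N
τ_a = K_W·8F_aD/(πd³) = 1.1169 × 42.752 = 47.752 MPa
τ_m = K_s·8F_mD/(πd³) = 1.0408 × 101.03 = 105.15 MPa
Soderberg: 1/n_f = τ_a/S_se + τ_m/S_sy = 47.752/158 + 105.15/388 = 0.30223 + 0.27101 = 0.57324
n_f = 1/0.57324 = 1.744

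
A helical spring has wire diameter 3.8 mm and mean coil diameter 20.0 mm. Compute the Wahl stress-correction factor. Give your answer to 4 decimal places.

1.2928

C = D/d = 20.0/3.8 = 5.2632
K_W = (4C−1)/(4C−4) + 0.615/C = 20.053/17.053 + 0.1168 = 1.2928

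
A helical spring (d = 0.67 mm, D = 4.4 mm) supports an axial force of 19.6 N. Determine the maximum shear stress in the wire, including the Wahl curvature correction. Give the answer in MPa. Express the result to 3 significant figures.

Spring index C = D/d = 4.4/0.67 = 6.5672
K_W = (4C−1)/(4C−4) + 0.615/C = 25.269/22.269 + 0.0936 = 1.2284
τ₀ = 8FD/(πd³) = 8·19.6·4.4/(π·0.67³) = 689.92/0.94487 = 730.17 MPa
τ_max = K·τ₀ = 1.2284 × 730.17 = 896.92 MPa

897 MPa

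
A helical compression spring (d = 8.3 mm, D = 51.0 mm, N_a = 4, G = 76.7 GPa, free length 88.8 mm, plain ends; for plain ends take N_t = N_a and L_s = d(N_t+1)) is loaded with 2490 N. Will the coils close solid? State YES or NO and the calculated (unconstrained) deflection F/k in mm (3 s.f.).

k = Gd⁴/(8D³N_a) = (76.7×10³)(8.3⁴)/(8·51.0³·4) = 85.753 N/mm
N_t = 4; L_s = 8.3·5 = 41.5 mm; δ_solid = L₀ − L_s = 88.8 − 41.5 = 47.3 mm
δ = F/k = 2490/85.753 = 29.037 mm
δ < δ_solid → spring does not go solid

NO, δ = 29.0 mm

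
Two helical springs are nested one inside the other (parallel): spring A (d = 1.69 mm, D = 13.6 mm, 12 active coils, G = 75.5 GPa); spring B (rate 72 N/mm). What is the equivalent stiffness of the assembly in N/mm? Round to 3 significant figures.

74.6 N/mm

k_A = Gd⁴/(8D³N_a) = (75.5×10³)(1.69⁴)/(8·13.6³·12) = 2.5504 N/mm
Parallel: k_eq = 2.5504 + 72 = 74.55 N/mm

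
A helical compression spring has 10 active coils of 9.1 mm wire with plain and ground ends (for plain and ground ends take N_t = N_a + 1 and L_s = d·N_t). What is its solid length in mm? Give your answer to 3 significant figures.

plain and ground ends: N_t = N_a + 1 = 10 + 1 = 11
L_s = d·N_t = 9.1 × 11 = 100.1 mm

100 mm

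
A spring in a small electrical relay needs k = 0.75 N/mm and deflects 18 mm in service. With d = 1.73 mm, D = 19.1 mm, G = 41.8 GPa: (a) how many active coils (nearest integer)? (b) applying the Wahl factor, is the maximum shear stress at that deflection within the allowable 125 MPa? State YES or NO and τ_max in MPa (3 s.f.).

N_a = Gd⁴/(8D³k) = (41.8×10³)(1.73⁴)/(8·19.1³·0.75) = 8.956 → N_a = 9
Actual rate k = Gd⁴/(8D³·9) = 0.74633 N/mm
Working load F = kδ = 0.74633·18 = 13.434 N
C = 19.1/1.73 = 11.0405; K_W = (4C−1)/(4C−4)+0.615/C = 1.1304
τ_max = K_W·8FD/(πd³) = 1.1304·126.19 = 142.65 MPa
τ_max > 125 MPa → exceeds allowable

(a) 9 coils; (b) NO, τ_max = 143 MPa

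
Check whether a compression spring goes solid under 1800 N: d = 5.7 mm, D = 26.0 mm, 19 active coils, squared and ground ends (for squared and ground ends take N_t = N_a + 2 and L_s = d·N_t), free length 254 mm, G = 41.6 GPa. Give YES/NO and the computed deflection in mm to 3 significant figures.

NO, δ = 110 mm

k = Gd⁴/(8D³N_a) = (41.6×10³)(5.7⁴)/(8·26.0³·19) = 16.437 N/mm
N_t = 21; L_s = 5.7·21 = 119.7 mm; δ_solid = L₀ − L_s = 254 − 119.7 = 134.3 mm
δ = F/k = 1800/16.437 = 109.51 mm
δ < δ_solid → spring does not go solid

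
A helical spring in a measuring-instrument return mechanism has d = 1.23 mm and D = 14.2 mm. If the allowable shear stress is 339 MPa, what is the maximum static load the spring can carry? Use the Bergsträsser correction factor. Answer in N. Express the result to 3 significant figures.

C = D/d = 14.2/1.23 = 11.5447
K_B = (4C+2)/(4C−3) = 48.179/43.179 = 1.1158
τ_max = K·8FD/(πd³) → F_max = τ_allow·πd³/(8DK)
F_max = 339·π·1.23³/(8·14.2·1.1158) = 1981.8/126.75 = 15.635 N

15.6 N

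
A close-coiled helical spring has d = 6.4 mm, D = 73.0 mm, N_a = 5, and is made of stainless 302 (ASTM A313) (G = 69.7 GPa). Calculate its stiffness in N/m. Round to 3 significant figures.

k = Gd⁴/(8D³N_a) = (69.7×10³ × 6.4⁴) / (8 × 73.0³ × 5)
  = 1.16937e+08 / 1.55607e+07 = 7.5149 N/mm = 7514.9 N/m

7510 N/m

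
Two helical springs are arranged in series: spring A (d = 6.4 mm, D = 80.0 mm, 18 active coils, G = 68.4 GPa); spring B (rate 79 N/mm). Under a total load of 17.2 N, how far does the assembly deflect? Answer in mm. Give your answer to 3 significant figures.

k_A = Gd⁴/(8D³N_a) = (68.4×10³)(6.4⁴)/(8·80.0³·18) = 1.5565 N/mm
Series: 1/k_eq = 1/1.5565 + 1/79 = 0.65513; k_eq = 1.5264 N/mm
δ = F/k_eq = 17.2/1.5264 = 11.268 mm

11.3 mm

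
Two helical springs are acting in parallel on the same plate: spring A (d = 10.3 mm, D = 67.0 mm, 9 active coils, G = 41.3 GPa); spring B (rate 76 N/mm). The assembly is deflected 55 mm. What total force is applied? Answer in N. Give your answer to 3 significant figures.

k_A = Gd⁴/(8D³N_a) = (41.3×10³)(10.3⁴)/(8·67.0³·9) = 21.466 N/mm
Parallel: k_eq = 21.466 + 76 = 97.466 N/mm
F = k_eq·δ = 97.466·55 = 5360.6 N

5360 N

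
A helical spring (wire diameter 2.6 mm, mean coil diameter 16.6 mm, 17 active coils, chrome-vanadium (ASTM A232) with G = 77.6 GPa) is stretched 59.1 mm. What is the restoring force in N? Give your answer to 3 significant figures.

k = Gd⁴/(8D³N_a) = (77.6×10³)(2.6⁴)/(8·16.6³·17) = 5.7002 N/mm
F = k·δ = 5.7002 × 59.1 = 336.88 N

337 N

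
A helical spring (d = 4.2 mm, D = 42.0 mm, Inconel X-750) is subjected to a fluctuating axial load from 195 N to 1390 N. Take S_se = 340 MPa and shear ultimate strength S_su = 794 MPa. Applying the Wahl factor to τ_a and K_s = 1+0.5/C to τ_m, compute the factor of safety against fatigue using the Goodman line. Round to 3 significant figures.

0.226

C = D/d = 42.0/4.2 = 10.0000; K_W = (4C−1)/(4C−4)+0.615/C = 1.1448; K_s = 1+0.5/C = 1.0500
F_a = (F_max−F_min)/2 = 597.5 N; F_m = (F_max+F_min)/2 = 792.5 N
τ_a = K_W·8F_aD/(πd³) = 1.1448 × 862.54 = 987.46 MPa
τ_m = K_s·8F_mD/(πd³) = 1.0500 × 1144 = 1201.2 MPa
Goodman: 1/n_f = τ_a/S_se + τ_m/S_su = 987.46/340 + 1201.2/794 = 2.90431 + 1.51290 = 4.4172
n_f = 1/4.4172 = 0.2264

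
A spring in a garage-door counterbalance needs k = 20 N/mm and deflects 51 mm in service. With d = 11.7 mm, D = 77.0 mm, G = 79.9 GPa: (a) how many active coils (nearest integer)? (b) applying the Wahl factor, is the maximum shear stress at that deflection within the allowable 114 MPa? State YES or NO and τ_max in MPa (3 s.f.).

N_a = Gd⁴/(8D³k) = (79.9×10³)(11.7⁴)/(8·77.0³·20) = 20.5 → N_a = 20
Actual rate k = Gd⁴/(8D³·20) = 20.497 N/mm
Working load F = kδ = 20.497·51 = 1045.4 N
C = 77.0/11.7 = 6.5812; K_W = (4C−1)/(4C−4)+0.615/C = 1.2278
τ_max = K_W·8FD/(πd³) = 1.2278·127.98 = 157.14 MPa
τ_max > 114 MPa → exceeds allowable

(a) 20 coils; (b) NO, τ_max = 157 MPa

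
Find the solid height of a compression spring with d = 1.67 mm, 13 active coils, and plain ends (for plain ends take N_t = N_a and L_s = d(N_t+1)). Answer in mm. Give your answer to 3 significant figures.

plain ends: N_t = N_a = 13
L_s = d·(N_t+1) = 1.67 × 14 = 23.38 mm

23.4 mm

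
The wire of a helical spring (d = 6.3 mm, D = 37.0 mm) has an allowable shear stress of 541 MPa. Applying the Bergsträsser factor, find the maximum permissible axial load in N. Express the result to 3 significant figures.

1150 N

C = D/d = 37.0/6.3 = 5.8730
K_B = (4C+2)/(4C−3) = 25.492/20.492 = 1.2440
τ_max = K·8FD/(πd³) → F_max = τ_allow·πd³/(8DK)
F_max = 541·π·6.3³/(8·37.0·1.2440) = 4.2498e+05/368.22 = 1154.1 N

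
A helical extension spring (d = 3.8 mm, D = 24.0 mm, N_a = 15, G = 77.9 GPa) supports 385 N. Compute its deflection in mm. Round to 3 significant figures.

39.3 mm

k = Gd⁴/(8D³N_a) = (77.9×10³)(3.8⁴)/(8·24.0³·15) = 9.7917 N/mm
δ = F/k = 385 / 9.7917 = 39.319 mm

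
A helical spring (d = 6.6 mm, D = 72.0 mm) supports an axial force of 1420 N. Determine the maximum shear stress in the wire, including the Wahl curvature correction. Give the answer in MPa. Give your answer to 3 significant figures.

Spring index C = D/d = 72.0/6.6 = 10.9091
K_W = (4C−1)/(4C−4) + 0.615/C = 42.636/39.636 + 0.0564 = 1.1321
τ₀ = 8FD/(πd³) = 8·1420·72.0/(π·6.6³) = 817920/903.2 = 905.58 MPa
τ_max = K·τ₀ = 1.1321 × 905.58 = 1025.2 MPa

1030 MPa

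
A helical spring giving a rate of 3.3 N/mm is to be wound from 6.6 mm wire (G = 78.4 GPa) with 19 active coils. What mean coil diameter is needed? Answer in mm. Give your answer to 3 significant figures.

66.7 mm

D = (Gd⁴/(8N_a·k))^(1/3) = (78.4×10³·6.6⁴/(8·19·3.3))^(1/3)
  = (296575)^(1/3) = 66.6875 mm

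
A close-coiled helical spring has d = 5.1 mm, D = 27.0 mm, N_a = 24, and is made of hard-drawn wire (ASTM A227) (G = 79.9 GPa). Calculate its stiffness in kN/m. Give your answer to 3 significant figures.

k = Gd⁴/(8D³N_a) = (79.9×10³ × 5.1⁴) / (8 × 27.0³ × 24)
  = 5.4054e+07 / 3.77914e+06 = 14.303 N/mm

14.3 kN/m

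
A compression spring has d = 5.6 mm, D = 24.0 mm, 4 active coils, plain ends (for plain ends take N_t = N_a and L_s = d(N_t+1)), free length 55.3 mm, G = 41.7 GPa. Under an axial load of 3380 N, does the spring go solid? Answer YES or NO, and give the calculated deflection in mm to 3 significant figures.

YES, δ = 36.5 mm

k = Gd⁴/(8D³N_a) = (41.7×10³)(5.6⁴)/(8·24.0³·4) = 92.705 N/mm
N_t = 4; L_s = 5.6·5 = 28 mm; δ_solid = L₀ − L_s = 55.3 − 28 = 27.3 mm
δ = F/k = 3380/92.705 = 36.46 mm
δ ≥ δ_solid → spring goes solid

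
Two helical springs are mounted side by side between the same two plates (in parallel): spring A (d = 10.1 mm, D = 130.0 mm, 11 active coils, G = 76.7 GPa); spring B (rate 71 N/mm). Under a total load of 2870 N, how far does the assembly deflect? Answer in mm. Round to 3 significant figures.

k_A = Gd⁴/(8D³N_a) = (76.7×10³)(10.1⁴)/(8·130.0³·11) = 4.1283 N/mm
Parallel: k_eq = 4.1283 + 71 = 75.128 N/mm
δ = F/k_eq = 2870/75.128 = 38.201 mm

38.2 mm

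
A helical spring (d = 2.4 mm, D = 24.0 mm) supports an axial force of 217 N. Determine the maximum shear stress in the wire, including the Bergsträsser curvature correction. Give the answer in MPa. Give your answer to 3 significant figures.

Spring index C = D/d = 24.0/2.4 = 10.0000
K_B = (4C+2)/(4C−3) = 42.000/37.000 = 1.1351
τ₀ = 8FD/(πd³) = 8·217·24.0/(π·2.4³) = 41664/43.429 = 959.35 MPa
τ_max = K·τ₀ = 1.1351 × 959.35 = 1089 MPa

1090 MPa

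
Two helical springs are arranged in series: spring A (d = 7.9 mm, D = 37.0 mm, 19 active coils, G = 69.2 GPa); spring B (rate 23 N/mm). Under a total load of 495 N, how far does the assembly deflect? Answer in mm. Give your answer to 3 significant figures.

k_A = Gd⁴/(8D³N_a) = (69.2×10³)(7.9⁴)/(8·37.0³·19) = 35.008 N/mm
Series: 1/k_eq = 1/35.008 + 1/23 = 0.072043; k_eq = 13.881 N/mm
δ = F/k_eq = 495/13.881 = 35.661 mm

35.7 mm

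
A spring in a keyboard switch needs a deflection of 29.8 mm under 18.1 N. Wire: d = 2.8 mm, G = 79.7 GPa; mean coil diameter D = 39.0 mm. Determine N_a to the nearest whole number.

17

Required rate k = F/δ = 18.1/29.8 = 0.60738 N/mm
N_a = Gd⁴/(8D³k) = (79.7×10³ × 2.8⁴)/(8 × 39.0³ × 0.60738)
    = 4.89881e+06 / 288235 = 17 → 17 coils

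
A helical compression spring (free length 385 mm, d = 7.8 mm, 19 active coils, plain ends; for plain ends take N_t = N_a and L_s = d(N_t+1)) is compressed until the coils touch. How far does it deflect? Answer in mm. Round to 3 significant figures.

N_t = 19; L_s = 7.8·20 = 156 mm
δ_solid = L₀ − L_s = 385 − 156 = 229 mm

229 mm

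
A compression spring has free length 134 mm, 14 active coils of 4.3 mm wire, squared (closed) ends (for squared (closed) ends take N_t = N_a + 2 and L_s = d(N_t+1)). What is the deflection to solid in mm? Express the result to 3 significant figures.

60.9 mm

N_t = 16; L_s = 4.3·17 = 73.1 mm
δ_solid = L₀ − L_s = 134 − 73.1 = 60.9 mm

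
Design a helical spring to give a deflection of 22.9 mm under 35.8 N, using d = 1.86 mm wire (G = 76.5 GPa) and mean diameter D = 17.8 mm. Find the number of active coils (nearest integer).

Required rate k = F/δ = 35.8/22.9 = 1.5633 N/mm
N_a = Gd⁴/(8D³k) = (76.5×10³ × 1.86⁴)/(8 × 17.8³ × 1.5633)
    = 915616 / 70533.8 = 12.98 → 13 coils

13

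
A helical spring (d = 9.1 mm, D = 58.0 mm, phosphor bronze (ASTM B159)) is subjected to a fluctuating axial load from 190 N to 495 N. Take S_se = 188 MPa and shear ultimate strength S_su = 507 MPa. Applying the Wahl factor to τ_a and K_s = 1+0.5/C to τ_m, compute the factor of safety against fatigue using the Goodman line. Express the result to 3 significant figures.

2.95

C = D/d = 58.0/9.1 = 6.3736; K_W = (4C−1)/(4C−4)+0.615/C = 1.2361; K_s = 1+0.5/C = 1.0784
F_a = (F_max−F_min)/2 = 152.5 N; F_m = (F_max+F_min)/2 = 342.5 N
τ_a = K_W·8F_aD/(πd³) = 1.2361 × 29.889 = 36.945 MPa
τ_m = K_s·8F_mD/(πd³) = 1.0784 × 67.128 = 72.394 MPa
Goodman: 1/n_f = τ_a/S_se + τ_m/S_su = 36.945/188 + 72.394/507 = 0.19652 + 0.14279 = 0.3393
n_f = 1/0.3393 = 2.947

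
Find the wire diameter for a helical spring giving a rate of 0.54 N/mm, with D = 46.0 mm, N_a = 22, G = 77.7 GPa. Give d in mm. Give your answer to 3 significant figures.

d = (8D³N_a·k / G)^(1/4) = (8·46.0³·22·0.54 / (77.7×10³))^0.25
  = (119.06)^0.25 = 3.3032 mm

3.30 mm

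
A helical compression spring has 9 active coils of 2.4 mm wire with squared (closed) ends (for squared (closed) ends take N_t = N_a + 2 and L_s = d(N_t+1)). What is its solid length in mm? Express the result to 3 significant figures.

squared (closed) ends: N_t = N_a + 2 = 9 + 2 = 11
L_s = d·(N_t+1) = 2.4 × 12 = 28.8 mm

28.8 mm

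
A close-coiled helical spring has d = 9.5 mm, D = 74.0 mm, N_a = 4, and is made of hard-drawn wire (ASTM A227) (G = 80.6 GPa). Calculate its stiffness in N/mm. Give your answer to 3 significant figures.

k = Gd⁴/(8D³N_a) = (80.6×10³ × 9.5⁴) / (8 × 74.0³ × 4)
  = 6.56492e+08 / 1.29672e+07 = 50.627 N/mm

50.6 N/mm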